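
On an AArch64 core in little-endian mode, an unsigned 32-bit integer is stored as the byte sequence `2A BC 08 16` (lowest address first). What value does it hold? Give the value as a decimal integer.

369671210

Little-endian stores the least-significant byte at the lowest address.
Reassemble most-significant byte first: 16 08 BC 2A → 0x1608BC2A.
0x1608BC2A = 369671210.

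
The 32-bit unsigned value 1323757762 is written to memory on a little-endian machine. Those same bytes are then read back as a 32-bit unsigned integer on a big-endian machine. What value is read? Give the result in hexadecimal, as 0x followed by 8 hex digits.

0xC2F0E64E

1323757762 in 32-bit hexadecimal is 0x4EE6F0C2.
Stored little-endian, the bytes at ascending addresses are C2 F0 E6 4E.
Read back as big-endian, the last byte is least significant, giving 0xC2F0E64E.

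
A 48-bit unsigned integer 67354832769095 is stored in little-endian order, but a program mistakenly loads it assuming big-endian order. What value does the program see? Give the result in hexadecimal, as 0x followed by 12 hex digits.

0x4790E144423D

67354832769095 in 48-bit hexadecimal is 0x3D4244E19047.
Stored little-endian, the bytes at ascending addresses are 47 90 E1 44 42 3D.
Read back as big-endian, the last byte is least significant, giving 0x4790E144423D.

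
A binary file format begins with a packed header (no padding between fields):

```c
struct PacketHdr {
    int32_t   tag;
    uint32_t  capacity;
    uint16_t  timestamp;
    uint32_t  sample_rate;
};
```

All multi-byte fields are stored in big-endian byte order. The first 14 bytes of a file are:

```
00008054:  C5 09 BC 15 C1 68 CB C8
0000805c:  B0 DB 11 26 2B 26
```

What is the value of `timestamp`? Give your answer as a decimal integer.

`timestamp` follows `tag` (4 B), `capacity` (4 B), so it starts at offset 4 + 4 = 8 and occupies 2 bytes.
Bytes at offsets 8..9: B0 DB.
In big-endian order the high byte comes first in memory.
The bytes are already most-significant first: 0xB0DB.
0xB0DB = 45275.

45275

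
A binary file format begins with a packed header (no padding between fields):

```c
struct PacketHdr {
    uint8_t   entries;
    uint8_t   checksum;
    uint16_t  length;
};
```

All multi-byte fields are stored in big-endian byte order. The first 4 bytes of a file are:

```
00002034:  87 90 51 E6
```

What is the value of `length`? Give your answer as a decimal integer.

20966

`length` follows `entries` (1 B), `checksum` (1 B), so it starts at offset 1 + 1 = 2 and occupies 2 bytes.
Bytes at offsets 2..3: 51 E6.
Big-endian: lowest address holds the most-significant byte.
The bytes are already most-significant first: 0x51E6.
0x51E6 = 20966.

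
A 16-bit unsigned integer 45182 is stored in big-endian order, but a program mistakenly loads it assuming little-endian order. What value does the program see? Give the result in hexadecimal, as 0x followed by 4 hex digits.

0x7EB0

45182 in 16-bit hexadecimal is 0xB07E.
Stored big-endian, the bytes at ascending addresses are B0 7E.
Read back as little-endian, the first byte is least significant, giving 0x7EB0.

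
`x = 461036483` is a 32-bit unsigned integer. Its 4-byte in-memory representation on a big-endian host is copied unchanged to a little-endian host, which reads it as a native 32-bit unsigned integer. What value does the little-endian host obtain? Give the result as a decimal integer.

3285940763

461036483 in 32-bit hexadecimal is 0x1B7ADBC3.
Stored big-endian, the bytes at ascending addresses are 1B 7A DB C3.
Read back as little-endian, the first byte is least significant, giving 0xC3DB7A1B.
0xC3DB7A1B = 3285940763.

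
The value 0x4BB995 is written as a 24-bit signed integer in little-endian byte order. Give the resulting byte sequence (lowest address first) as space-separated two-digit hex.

95 B9 4B

Split into bytes (most-significant first): 4B B9 95.
In little-endian order the low byte comes first in memory.
So at ascending addresses the bytes are 95 B9 4B.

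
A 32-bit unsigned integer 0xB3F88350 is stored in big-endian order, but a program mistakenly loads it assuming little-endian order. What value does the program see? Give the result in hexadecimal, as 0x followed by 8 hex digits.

0x5083F8B3

Stored big-endian, the bytes at ascending addresses are B3 F8 83 50.
Read back as little-endian, the first byte is least significant, giving 0x5083F8B3.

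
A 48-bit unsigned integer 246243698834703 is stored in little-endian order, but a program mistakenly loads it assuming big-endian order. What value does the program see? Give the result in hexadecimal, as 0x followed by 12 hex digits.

246243698834703 in 48-bit hexadecimal is 0xDFF514327D0F.
Stored little-endian, the bytes at ascending addresses are 0F 7D 32 14 F5 DF.
Read back as big-endian, the last byte is least significant, giving 0x0F7D3214F5DF.

0x0F7D3214F5DF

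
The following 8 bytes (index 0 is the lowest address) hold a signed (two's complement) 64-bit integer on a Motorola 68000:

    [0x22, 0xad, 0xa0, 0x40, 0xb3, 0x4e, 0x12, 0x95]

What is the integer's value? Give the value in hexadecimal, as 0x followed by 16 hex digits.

Big-endian stores the most-significant byte at the lowest address.
The bytes are already most-significant first: 0x22ADA040B34E1295.

0x22ADA040B34E1295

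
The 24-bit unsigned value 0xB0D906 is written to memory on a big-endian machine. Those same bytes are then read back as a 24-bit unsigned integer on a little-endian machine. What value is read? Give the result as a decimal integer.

Stored big-endian, the bytes at ascending addresses are B0 D9 06.
Read back as little-endian, the first byte is least significant, giving 0x06D9B0.
0x06D9B0 = 448944.

448944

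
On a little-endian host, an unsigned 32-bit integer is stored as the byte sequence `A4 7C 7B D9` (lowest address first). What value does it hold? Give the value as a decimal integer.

3648748708

In little-endian order the low byte comes first in memory.
Reassemble most-significant byte first: D9 7B 7C A4 → 0xD97B7CA4.
0xD97B7CA4 = 3648748708.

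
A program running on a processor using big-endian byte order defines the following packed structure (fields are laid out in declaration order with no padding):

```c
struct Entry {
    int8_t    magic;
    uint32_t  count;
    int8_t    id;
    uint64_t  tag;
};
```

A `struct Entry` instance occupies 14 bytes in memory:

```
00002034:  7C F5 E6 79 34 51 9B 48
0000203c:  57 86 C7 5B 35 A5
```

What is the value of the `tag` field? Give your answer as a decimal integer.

11189289510583874981

`tag` follows `magic` (1 B), `count` (4 B), `id` (1 B), so it starts at offset 1 + 4 + 1 = 6 and occupies 8 bytes.
Bytes at offsets 6..13: 9B 48 57 86 C7 5B 35 A5.
In big-endian order the high byte comes first in memory.
The bytes are already most-significant first: 0x9B485786C75B35A5.
0x9B485786C75B35A5 = 11189289510583874981.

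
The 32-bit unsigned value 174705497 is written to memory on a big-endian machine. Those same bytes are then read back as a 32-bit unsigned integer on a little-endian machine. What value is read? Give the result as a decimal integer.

1506502922

174705497 in 32-bit hexadecimal is 0x0A69CB59.
Stored big-endian, the bytes at ascending addresses are 0A 69 CB 59.
Read back as little-endian, the first byte is least significant, giving 0x59CB690A.
0x59CB690A = 1506502922.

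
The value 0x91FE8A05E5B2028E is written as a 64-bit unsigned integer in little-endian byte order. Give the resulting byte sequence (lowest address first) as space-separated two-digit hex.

Split into bytes (most-significant first): 91 FE 8A 05 E5 B2 02 8E.
Little-endian stores the least-significant byte at the lowest address.
So at ascending addresses the bytes are 8E 02 B2 E5 05 8A FE 91.

8E 02 B2 E5 05 8A FE 91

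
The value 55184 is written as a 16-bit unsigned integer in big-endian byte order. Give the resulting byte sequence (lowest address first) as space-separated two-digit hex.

D7 90

55184 in hexadecimal, padded to 16 bits, is 0xD790.
Split into bytes (most-significant first): D7 90.
Big-endian: lowest address holds the most-significant byte.
So the memory order matches the most-significant-first order: D7 90.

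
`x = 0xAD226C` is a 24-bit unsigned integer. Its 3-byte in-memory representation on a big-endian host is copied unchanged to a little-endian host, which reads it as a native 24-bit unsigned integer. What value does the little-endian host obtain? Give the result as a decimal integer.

7086765

Stored big-endian, the bytes at ascending addresses are AD 22 6C.
Read back as little-endian, the first byte is least significant, giving 0x6C22AD.
0x6C22AD = 7086765.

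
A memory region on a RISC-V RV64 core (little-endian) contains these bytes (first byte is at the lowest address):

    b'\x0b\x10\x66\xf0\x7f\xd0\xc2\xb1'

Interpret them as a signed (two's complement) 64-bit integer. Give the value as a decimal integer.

Little-endian: lowest address holds the least-significant byte.
Reassemble most-significant byte first: B1 C2 D0 7F F0 66 10 0B → 0xB1C2D07FF066100B.
Top bit is set, so as a signed 64-bit value this is 0xB1C2D07FF066100B − 2^64 = -5637714535601795061.

-5637714535601795061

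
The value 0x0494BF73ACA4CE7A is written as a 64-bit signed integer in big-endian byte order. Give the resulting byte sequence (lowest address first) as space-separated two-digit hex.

04 94 BF 73 AC A4 CE 7A

Split into bytes (most-significant first): 04 94 BF 73 AC A4 CE 7A.
Big-endian: lowest address holds the most-significant byte.
So the memory order matches the most-significant-first order: 04 94 BF 73 AC A4 CE 7A.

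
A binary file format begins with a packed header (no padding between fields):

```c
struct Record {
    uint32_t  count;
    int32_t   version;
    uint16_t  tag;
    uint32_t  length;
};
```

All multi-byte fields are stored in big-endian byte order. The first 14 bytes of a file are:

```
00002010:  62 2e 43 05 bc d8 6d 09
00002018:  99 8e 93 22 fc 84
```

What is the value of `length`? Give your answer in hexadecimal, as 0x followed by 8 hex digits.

`length` follows `count` (4 B), `version` (4 B), `tag` (2 B), so it starts at offset 4 + 4 + 2 = 10 and occupies 4 bytes.
Bytes at offsets 10..13: 93 22 FC 84.
Big-endian: lowest address holds the most-significant byte.
The bytes are already most-significant first: 0x9322FC84.

0x9322FC84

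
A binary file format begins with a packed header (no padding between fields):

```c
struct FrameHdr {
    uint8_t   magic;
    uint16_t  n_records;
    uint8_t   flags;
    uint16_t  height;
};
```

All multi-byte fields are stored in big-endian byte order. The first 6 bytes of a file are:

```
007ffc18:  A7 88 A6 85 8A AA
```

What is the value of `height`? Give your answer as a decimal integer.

35498

`height` follows `magic` (1 B), `n_records` (2 B), `flags` (1 B), so it starts at offset 1 + 2 + 1 = 4 and occupies 2 bytes.
Bytes at offsets 4..5: 8A AA.
Big-endian stores the most-significant byte at the lowest address.
The bytes are already most-significant first: 0x8AAA.
0x8AAA = 35498.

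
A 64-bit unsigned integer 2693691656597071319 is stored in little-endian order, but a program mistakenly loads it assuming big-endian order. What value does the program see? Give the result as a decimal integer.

15557093604385775909

2693691656597071319 in 64-bit hexadecimal is 0x2561EA4A35E6E5D7.
Stored little-endian, the bytes at ascending addresses are D7 E5 E6 35 4A EA 61 25.
Read back as big-endian, the last byte is least significant, giving 0xD7E5E6354AEA6125.
0xD7E5E6354AEA6125 = 15557093604385775909.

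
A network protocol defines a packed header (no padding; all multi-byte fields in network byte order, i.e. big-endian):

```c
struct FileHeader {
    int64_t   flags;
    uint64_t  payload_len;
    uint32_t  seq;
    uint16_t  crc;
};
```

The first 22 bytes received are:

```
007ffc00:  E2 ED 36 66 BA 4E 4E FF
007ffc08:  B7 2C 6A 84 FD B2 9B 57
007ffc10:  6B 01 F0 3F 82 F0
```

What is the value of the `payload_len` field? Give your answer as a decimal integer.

`payload_len` follows `flags` (8 bytes), so it starts at byte offset 8 and occupies 8 bytes.
Bytes at offsets 8..15: B7 2C 6A 84 FD B2 9B 57.
Big-endian: lowest address holds the most-significant byte.
The bytes are already most-significant first: 0xB72C6A84FDB29B57.
0xB72C6A84FDB29B57 = 13199041727340649303.

13199041727340649303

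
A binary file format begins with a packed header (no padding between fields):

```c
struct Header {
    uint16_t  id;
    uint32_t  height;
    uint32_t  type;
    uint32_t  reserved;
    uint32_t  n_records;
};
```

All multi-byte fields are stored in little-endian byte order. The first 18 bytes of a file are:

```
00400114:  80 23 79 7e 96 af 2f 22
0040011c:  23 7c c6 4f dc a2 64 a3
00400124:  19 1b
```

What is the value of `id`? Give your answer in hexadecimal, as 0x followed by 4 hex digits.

`id` is the first field, at byte offset 0, occupying 2 bytes.
Bytes at offsets 0..1: 80 23.
In little-endian order the low byte comes first in memory.
Reassemble most-significant byte first: 23 80 → 0x2380.

0x2380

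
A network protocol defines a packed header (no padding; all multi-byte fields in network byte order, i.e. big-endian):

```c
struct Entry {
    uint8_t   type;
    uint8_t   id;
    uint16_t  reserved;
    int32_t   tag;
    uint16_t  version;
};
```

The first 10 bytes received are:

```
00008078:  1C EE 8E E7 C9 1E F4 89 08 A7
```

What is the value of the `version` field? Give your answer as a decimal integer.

2215

`version` follows `type` (1 B), `id` (1 B), `reserved` (2 B), `tag` (4 B), so it starts at offset 1 + 1 + 2 + 4 = 8 and occupies 2 bytes.
Bytes at offsets 8..9: 08 A7.
Big-endian: lowest address holds the most-significant byte.
The bytes are already most-significant first: 0x08A7.
0x08A7 = 2215.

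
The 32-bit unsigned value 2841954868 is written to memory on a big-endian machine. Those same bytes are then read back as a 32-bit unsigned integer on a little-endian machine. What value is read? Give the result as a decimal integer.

2841954868 in 32-bit hexadecimal is 0xA964CA34.
Stored big-endian, the bytes at ascending addresses are A9 64 CA 34.
Read back as little-endian, the first byte is least significant, giving 0x34CA64A9.
0x34CA64A9 = 885679273.

885679273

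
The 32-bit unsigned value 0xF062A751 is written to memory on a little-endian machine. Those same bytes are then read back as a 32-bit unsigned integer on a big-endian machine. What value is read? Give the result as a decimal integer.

1369924336

Stored little-endian, the bytes at ascending addresses are 51 A7 62 F0.
Read back as big-endian, the last byte is least significant, giving 0x51A762F0.
0x51A762F0 = 1369924336.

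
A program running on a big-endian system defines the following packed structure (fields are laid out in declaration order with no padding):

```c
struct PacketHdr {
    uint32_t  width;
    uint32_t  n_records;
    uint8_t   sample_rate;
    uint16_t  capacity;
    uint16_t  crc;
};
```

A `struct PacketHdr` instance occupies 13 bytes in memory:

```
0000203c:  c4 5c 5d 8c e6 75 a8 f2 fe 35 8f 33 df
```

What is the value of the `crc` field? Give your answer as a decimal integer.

`crc` follows `width` (4 B), `n_records` (4 B), `sample_rate` (1 B), `capacity` (2 B), so it starts at offset 4 + 4 + 1 + 2 = 11 and occupies 2 bytes.
Bytes at offsets 11..12: 33 DF.
Big-endian stores the most-significant byte at the lowest address.
The bytes are already most-significant first: 0x33DF.
0x33DF = 13279.

13279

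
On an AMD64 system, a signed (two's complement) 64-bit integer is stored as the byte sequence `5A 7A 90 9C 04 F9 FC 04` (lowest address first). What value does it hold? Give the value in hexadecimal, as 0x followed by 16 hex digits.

In little-endian order the low byte comes first in memory.
Reassemble most-significant byte first: 04 FC F9 04 9C 90 7A 5A → 0x04FCF9049C907A5A.

0x04FCF9049C907A5A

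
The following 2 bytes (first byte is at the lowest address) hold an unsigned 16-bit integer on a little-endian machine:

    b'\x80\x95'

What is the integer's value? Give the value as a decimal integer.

38272

In little-endian order the low byte comes first in memory.
Reassemble most-significant byte first: 95 80 → 0x9580.
0x9580 = 38272.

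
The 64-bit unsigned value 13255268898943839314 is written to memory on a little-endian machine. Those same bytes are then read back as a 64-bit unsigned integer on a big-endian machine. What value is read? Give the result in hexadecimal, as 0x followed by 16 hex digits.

13255268898943839314 in 64-bit hexadecimal is 0xB7F42CD58BD4AC52.
Stored little-endian, the bytes at ascending addresses are 52 AC D4 8B D5 2C F4 B7.
Read back as big-endian, the last byte is least significant, giving 0x52ACD48BD52CF4B7.

0x52ACD48BD52CF4B7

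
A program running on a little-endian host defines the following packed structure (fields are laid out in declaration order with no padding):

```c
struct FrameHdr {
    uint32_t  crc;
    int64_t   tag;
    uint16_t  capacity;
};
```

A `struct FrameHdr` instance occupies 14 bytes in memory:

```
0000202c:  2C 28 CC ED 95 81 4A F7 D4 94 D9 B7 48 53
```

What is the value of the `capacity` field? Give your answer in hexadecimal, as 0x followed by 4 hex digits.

0x5348

`capacity` follows `crc` (4 B), `tag` (8 B), so it starts at offset 4 + 8 = 12 and occupies 2 bytes.
Bytes at offsets 12..13: 48 53.
Little-endian stores the least-significant byte at the lowest address.
Reassemble most-significant byte first: 53 48 → 0x5348.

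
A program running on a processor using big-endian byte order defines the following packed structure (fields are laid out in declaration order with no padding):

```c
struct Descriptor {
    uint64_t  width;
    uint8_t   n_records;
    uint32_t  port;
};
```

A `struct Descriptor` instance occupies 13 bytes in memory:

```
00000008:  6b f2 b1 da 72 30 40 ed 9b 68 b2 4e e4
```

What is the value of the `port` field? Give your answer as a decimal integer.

`port` follows `width` (8 B), `n_records` (1 B), so it starts at offset 8 + 1 = 9 and occupies 4 bytes.
Bytes at offsets 9..12: 68 B2 4E E4.
In big-endian order the high byte comes first in memory.
The bytes are already most-significant first: 0x68B24EE4.
0x68B24EE4 = 1756516068.

1756516068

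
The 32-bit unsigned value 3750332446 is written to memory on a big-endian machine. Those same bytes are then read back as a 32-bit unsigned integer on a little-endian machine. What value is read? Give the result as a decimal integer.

512264671

3750332446 in 32-bit hexadecimal is 0xDF89881E.
Stored big-endian, the bytes at ascending addresses are DF 89 88 1E.
Read back as little-endian, the first byte is least significant, giving 0x1E8889DF.
0x1E8889DF = 512264671.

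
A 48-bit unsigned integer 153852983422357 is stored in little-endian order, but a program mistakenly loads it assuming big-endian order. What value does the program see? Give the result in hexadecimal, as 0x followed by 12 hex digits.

153852983422357 in 48-bit hexadecimal is 0x8BEDB06CAD95.
Stored little-endian, the bytes at ascending addresses are 95 AD 6C B0 ED 8B.
Read back as big-endian, the last byte is least significant, giving 0x95AD6CB0ED8B.

0x95AD6CB0ED8B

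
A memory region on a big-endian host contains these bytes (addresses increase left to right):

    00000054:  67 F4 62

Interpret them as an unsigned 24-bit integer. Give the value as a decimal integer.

Big-endian stores the most-significant byte at the lowest address.
The bytes are already most-significant first: 0x67F462.
0x67F462 = 6812770.

6812770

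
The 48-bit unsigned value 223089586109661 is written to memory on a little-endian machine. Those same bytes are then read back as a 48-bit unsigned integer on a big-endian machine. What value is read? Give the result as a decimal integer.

243526928950986

223089586109661 in 48-bit hexadecimal is 0xCAE617887CDD.
Stored little-endian, the bytes at ascending addresses are DD 7C 88 17 E6 CA.
Read back as big-endian, the last byte is least significant, giving 0xDD7C8817E6CA.
0xDD7C8817E6CA = 243526928950986.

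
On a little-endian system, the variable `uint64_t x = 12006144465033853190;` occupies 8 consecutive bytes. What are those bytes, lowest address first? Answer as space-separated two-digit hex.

12006144465033853190 in hexadecimal, padded to 64 bits, is 0xA69E64C7985D7906.
Split into bytes (most-significant first): A6 9E 64 C7 98 5D 79 06.
Little-endian stores the least-significant byte at the lowest address.
So at ascending addresses the bytes are 06 79 5D 98 C7 64 9E A6.

06 79 5D 98 C7 64 9E A6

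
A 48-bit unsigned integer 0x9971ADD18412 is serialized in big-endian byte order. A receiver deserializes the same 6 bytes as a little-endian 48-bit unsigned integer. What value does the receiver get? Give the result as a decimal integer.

20361662787993

Stored big-endian, the bytes at ascending addresses are 99 71 AD D1 84 12.
Read back as little-endian, the first byte is least significant, giving 0x1284D1AD7199.
0x1284D1AD7199 = 20361662787993.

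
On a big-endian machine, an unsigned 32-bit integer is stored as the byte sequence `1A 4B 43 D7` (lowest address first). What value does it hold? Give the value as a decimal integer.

441140183

In big-endian order the high byte comes first in memory.
The bytes are already most-significant first: 0x1A4B43D7.
0x1A4B43D7 = 441140183.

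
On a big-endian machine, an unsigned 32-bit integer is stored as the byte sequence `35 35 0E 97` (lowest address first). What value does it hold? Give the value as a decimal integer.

892669591

In big-endian order the high byte comes first in memory.
The bytes are already most-significant first: 0x35350E97.
0x35350E97 = 892669591.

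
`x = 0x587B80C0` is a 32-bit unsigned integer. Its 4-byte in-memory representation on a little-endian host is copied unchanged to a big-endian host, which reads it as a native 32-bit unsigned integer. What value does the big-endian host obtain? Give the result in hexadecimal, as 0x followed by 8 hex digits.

Stored little-endian, the bytes at ascending addresses are C0 80 7B 58.
Read back as big-endian, the last byte is least significant, giving 0xC0807B58.

0xC0807B58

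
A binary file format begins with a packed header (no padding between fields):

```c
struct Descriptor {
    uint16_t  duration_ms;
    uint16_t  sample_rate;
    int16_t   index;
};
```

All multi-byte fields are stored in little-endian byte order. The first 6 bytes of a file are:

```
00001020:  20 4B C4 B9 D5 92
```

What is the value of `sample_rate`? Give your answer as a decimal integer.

47556

`sample_rate` follows `duration_ms` (2 bytes), so it starts at byte offset 2 and occupies 2 bytes.
Bytes at offsets 2..3: C4 B9.
In little-endian order the low byte comes first in memory.
Reassemble most-significant byte first: B9 C4 → 0xB9C4.
0xB9C4 = 47556.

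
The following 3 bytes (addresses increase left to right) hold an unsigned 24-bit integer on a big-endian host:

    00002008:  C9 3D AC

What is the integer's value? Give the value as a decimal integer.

Big-endian stores the most-significant byte at the lowest address.
The bytes are already most-significant first: 0xC93DAC.
0xC93DAC = 13188524.

13188524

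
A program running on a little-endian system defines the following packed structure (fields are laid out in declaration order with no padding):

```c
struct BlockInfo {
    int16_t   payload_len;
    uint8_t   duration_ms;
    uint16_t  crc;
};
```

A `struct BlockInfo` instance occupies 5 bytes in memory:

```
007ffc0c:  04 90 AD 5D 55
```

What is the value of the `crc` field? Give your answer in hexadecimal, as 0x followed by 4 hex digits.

0x555D

`crc` follows `payload_len` (2 B), `duration_ms` (1 B), so it starts at offset 2 + 1 = 3 and occupies 2 bytes.
Bytes at offsets 3..4: 5D 55.
Little-endian: lowest address holds the least-significant byte.
Reassemble most-significant byte first: 55 5D → 0x555D.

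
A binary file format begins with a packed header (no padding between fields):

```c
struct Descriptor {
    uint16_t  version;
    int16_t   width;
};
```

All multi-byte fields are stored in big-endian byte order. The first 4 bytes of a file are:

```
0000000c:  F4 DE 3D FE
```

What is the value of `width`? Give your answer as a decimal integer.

15870

`width` follows `version` (2 bytes), so it starts at byte offset 2 and occupies 2 bytes.
Bytes at offsets 2..3: 3D FE.
Big-endian: lowest address holds the most-significant byte.
The bytes are already most-significant first: 0x3DFE.
0x3DFE = 15870.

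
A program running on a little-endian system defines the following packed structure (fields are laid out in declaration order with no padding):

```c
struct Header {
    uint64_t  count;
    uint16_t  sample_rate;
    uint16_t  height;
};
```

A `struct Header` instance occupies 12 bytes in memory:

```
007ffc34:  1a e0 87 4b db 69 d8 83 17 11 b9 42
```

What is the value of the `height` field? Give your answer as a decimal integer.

17081

`height` follows `count` (8 B), `sample_rate` (2 B), so it starts at offset 8 + 2 = 10 and occupies 2 bytes.
Bytes at offsets 10..11: B9 42.
Little-endian stores the least-significant byte at the lowest address.
Reassemble most-significant byte first: 42 B9 → 0x42B9.
0x42B9 = 17081.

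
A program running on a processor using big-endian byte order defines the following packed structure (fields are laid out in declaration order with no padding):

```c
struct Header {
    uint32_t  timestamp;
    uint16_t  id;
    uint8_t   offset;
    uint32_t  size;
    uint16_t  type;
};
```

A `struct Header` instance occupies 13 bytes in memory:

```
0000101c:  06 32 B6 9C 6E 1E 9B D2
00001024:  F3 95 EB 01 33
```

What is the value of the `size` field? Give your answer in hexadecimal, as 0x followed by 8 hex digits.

0xD2F395EB

`size` follows `timestamp` (4 B), `id` (2 B), `offset` (1 B), so it starts at offset 4 + 2 + 1 = 7 and occupies 4 bytes.
Bytes at offsets 7..10: D2 F3 95 EB.
In big-endian order the high byte comes first in memory.
The bytes are already most-significant first: 0xD2F395EB.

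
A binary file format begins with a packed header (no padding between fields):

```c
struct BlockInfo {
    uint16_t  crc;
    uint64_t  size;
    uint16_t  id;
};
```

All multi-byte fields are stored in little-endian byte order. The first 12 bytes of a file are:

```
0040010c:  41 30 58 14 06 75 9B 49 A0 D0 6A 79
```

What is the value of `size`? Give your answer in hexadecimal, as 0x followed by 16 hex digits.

0xD0A0499B75061458

`size` follows `crc` (2 bytes), so it starts at byte offset 2 and occupies 8 bytes.
Bytes at offsets 2..9: 58 14 06 75 9B 49 A0 D0.
Little-endian: lowest address holds the least-significant byte.
Reassemble most-significant byte first: D0 A0 49 9B 75 06 14 58 → 0xD0A0499B75061458.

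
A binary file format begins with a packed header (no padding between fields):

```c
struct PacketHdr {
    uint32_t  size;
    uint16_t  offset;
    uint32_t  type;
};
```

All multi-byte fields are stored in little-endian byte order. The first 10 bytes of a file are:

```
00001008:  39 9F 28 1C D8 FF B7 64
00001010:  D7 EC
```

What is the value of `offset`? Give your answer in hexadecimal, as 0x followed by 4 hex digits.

0xFFD8

`offset` follows `size` (4 bytes), so it starts at byte offset 4 and occupies 2 bytes.
Bytes at offsets 4..5: D8 FF.
In little-endian order the low byte comes first in memory.
Reassemble most-significant byte first: FF D8 → 0xFFD8.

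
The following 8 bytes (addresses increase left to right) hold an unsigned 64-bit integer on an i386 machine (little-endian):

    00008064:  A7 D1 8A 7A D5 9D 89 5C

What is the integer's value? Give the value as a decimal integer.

In little-endian order the low byte comes first in memory.
Reassemble most-significant byte first: 5C 89 9D D5 7A 8A D1 A7 → 0x5C899DD57A8AD1A7.
0x5C899DD57A8AD1A7 = 6668034263508242855.

6668034263508242855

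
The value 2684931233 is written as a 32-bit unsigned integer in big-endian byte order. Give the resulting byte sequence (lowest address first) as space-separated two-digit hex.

2684931233 in hexadecimal, padded to 32 bits, is 0xA008CCA1.
Split into bytes (most-significant first): A0 08 CC A1.
Big-endian stores the most-significant byte at the lowest address.
So the memory order matches the most-significant-first order: A0 08 CC A1.

A0 08 CC A1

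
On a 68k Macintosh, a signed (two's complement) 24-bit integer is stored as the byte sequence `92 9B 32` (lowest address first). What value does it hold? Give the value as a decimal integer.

Big-endian stores the most-significant byte at the lowest address.
The bytes are already most-significant first: 0x929B32.
Top bit is set, so as a signed 24-bit value this is 0x929B32 − 2^24 = -7169230.

-7169230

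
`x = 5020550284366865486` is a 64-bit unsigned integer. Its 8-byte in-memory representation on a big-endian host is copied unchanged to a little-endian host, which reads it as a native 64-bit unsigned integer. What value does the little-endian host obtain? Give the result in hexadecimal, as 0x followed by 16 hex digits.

0x4E64AC34E293AC45

5020550284366865486 in 64-bit hexadecimal is 0x45AC93E234AC644E.
Stored big-endian, the bytes at ascending addresses are 45 AC 93 E2 34 AC 64 4E.
Read back as little-endian, the first byte is least significant, giving 0x4E64AC34E293AC45.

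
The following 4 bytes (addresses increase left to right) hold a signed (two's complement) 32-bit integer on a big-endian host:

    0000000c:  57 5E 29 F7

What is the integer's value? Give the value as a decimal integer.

1465788919

Big-endian stores the most-significant byte at the lowest address.
The bytes are already most-significant first: 0x575E29F7.
0x575E29F7 = 1465788919.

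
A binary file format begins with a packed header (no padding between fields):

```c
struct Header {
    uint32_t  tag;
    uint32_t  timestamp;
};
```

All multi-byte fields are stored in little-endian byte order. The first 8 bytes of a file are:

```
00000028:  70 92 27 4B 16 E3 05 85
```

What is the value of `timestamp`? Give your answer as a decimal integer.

2231755542

`timestamp` follows `tag` (4 bytes), so it starts at byte offset 4 and occupies 4 bytes.
Bytes at offsets 4..7: 16 E3 05 85.
In little-endian order the low byte comes first in memory.
Reassemble most-significant byte first: 85 05 E3 16 → 0x8505E316.
0x8505E316 = 2231755542.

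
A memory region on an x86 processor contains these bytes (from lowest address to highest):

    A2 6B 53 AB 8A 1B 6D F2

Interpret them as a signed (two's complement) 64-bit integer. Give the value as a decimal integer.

In little-endian order the low byte comes first in memory.
Reassemble most-significant byte first: F2 6D 1B 8A AB 53 6B A2 → 0xF26D1B8AAB536BA2.
Top bit is set, so as a signed 64-bit value this is 0xF26D1B8AAB536BA2 − 2^64 = -978095261675721822.

-978095261675721822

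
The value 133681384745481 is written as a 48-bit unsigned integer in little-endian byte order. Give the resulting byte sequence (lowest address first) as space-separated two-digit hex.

09 6A 73 1F 95 79

133681384745481 in hexadecimal, padded to 48 bits, is 0x79951F736A09.
Split into bytes (most-significant first): 79 95 1F 73 6A 09.
In little-endian order the low byte comes first in memory.
So at ascending addresses the bytes are 09 6A 73 1F 95 79.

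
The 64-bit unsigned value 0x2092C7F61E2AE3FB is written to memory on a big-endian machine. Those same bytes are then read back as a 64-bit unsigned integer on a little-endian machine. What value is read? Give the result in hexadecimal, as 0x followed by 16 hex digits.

Stored big-endian, the bytes at ascending addresses are 20 92 C7 F6 1E 2A E3 FB.
Read back as little-endian, the first byte is least significant, giving 0xFBE32A1EF6C79220.

0xFBE32A1EF6C79220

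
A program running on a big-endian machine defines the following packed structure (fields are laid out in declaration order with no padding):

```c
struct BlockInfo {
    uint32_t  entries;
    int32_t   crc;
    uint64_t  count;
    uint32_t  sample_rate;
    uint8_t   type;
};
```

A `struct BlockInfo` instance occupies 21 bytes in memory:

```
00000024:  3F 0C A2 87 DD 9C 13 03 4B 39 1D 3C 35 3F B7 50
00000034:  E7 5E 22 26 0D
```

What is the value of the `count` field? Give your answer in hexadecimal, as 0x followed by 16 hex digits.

0x4B391D3C353FB750

`count` follows `entries` (4 B), `crc` (4 B), so it starts at offset 4 + 4 = 8 and occupies 8 bytes.
Bytes at offsets 8..15: 4B 39 1D 3C 35 3F B7 50.
In big-endian order the high byte comes first in memory.
The bytes are already most-significant first: 0x4B391D3C353FB750.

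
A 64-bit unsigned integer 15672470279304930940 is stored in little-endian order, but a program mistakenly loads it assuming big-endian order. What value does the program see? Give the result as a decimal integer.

8964088257152057305

15672470279304930940 in 64-bit hexadecimal is 0xD97FCCAEC6D6667C.
Stored little-endian, the bytes at ascending addresses are 7C 66 D6 C6 AE CC 7F D9.
Read back as big-endian, the last byte is least significant, giving 0x7C66D6C6AECC7FD9.
0x7C66D6C6AECC7FD9 = 8964088257152057305.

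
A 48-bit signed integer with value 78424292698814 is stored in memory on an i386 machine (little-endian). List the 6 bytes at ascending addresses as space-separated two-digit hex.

BE AA 1B 94 53 47

78424292698814 in hexadecimal, padded to 48 bits, is 0x4753941BAABE.
Split into bytes (most-significant first): 47 53 94 1B AA BE.
Little-endian stores the least-significant byte at the lowest address.
So at ascending addresses the bytes are BE AA 1B 94 53 47.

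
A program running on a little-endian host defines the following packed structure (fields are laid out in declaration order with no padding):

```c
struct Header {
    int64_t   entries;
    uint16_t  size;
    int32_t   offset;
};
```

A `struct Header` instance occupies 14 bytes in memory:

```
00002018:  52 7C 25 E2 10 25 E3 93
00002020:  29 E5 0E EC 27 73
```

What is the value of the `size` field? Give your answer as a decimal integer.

58665

`size` follows `entries` (8 bytes), so it starts at byte offset 8 and occupies 2 bytes.
Bytes at offsets 8..9: 29 E5.
Little-endian: lowest address holds the least-significant byte.
Reassemble most-significant byte first: E5 29 → 0xE529.
0xE529 = 58665.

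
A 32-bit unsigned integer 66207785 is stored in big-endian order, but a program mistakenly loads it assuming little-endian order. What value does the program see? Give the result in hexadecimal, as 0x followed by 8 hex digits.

0x2940F203

66207785 in 32-bit hexadecimal is 0x03F24029.
Stored big-endian, the bytes at ascending addresses are 03 F2 40 29.
Read back as little-endian, the first byte is least significant, giving 0x2940F203.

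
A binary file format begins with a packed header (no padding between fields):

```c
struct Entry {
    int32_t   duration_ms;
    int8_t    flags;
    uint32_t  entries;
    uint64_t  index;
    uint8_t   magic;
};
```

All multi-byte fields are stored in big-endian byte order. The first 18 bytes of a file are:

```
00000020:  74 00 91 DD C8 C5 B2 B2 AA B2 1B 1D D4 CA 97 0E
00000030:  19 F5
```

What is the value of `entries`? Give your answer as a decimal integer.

`entries` follows `duration_ms` (4 B), `flags` (1 B), so it starts at offset 4 + 1 = 5 and occupies 4 bytes.
Bytes at offsets 5..8: C5 B2 B2 AA.
Big-endian stores the most-significant byte at the lowest address.
The bytes are already most-significant first: 0xC5B2B2AA.
0xC5B2B2AA = 3316822698.

3316822698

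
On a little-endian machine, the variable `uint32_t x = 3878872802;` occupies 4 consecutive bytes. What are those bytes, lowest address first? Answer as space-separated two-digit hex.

E2 E6 32 E7

3878872802 in hexadecimal, padded to 32 bits, is 0xE732E6E2.
Split into bytes (most-significant first): E7 32 E6 E2.
Little-endian: lowest address holds the least-significant byte.
So at ascending addresses the bytes are E2 E6 32 E7.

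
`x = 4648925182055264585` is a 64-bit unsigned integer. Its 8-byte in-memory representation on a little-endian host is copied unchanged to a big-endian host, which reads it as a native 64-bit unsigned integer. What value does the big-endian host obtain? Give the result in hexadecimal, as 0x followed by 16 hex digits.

0x49B1C56FD24C8440

4648925182055264585 in 64-bit hexadecimal is 0x40844CD26FC5B149.
Stored little-endian, the bytes at ascending addresses are 49 B1 C5 6F D2 4C 84 40.
Read back as big-endian, the last byte is least significant, giving 0x49B1C56FD24C8440.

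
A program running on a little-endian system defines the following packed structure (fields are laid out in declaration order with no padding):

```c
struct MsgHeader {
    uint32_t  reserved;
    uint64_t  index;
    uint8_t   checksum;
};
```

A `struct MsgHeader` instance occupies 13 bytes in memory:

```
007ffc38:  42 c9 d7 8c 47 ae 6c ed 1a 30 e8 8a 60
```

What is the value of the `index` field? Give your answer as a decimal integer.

10009303064041532999

`index` follows `reserved` (4 bytes), so it starts at byte offset 4 and occupies 8 bytes.
Bytes at offsets 4..11: 47 AE 6C ED 1A 30 E8 8A.
Little-endian: lowest address holds the least-significant byte.
Reassemble most-significant byte first: 8A E8 30 1A ED 6C AE 47 → 0x8AE8301AED6CAE47.
0x8AE8301AED6CAE47 = 10009303064041532999.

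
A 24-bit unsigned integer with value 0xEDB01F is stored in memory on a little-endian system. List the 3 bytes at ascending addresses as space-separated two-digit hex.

1F B0 ED

Split into bytes (most-significant first): ED B0 1F.
In little-endian order the low byte comes first in memory.
So at ascending addresses the bytes are 1F B0 ED.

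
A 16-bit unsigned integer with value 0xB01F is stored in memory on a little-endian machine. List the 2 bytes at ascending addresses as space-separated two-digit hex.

1F B0

Split into bytes (most-significant first): B0 1F.
In little-endian order the low byte comes first in memory.
So at ascending addresses the bytes are 1F B0.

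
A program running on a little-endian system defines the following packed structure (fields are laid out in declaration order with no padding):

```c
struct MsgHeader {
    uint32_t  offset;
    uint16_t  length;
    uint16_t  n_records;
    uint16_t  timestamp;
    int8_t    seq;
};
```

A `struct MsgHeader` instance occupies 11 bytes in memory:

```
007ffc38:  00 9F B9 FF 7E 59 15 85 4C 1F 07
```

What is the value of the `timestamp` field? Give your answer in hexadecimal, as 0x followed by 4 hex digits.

`timestamp` follows `offset` (4 B), `length` (2 B), `n_records` (2 B), so it starts at offset 4 + 2 + 2 = 8 and occupies 2 bytes.
Bytes at offsets 8..9: 4C 1F.
In little-endian order the low byte comes first in memory.
Reassemble most-significant byte first: 1F 4C → 0x1F4C.

0x1F4C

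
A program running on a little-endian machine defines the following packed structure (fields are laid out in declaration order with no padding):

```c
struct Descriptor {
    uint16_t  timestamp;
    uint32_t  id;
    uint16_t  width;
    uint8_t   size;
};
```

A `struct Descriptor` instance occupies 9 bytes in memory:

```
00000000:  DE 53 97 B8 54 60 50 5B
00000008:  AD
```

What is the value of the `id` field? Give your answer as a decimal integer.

`id` follows `timestamp` (2 bytes), so it starts at byte offset 2 and occupies 4 bytes.
Bytes at offsets 2..5: 97 B8 54 60.
Little-endian: lowest address holds the least-significant byte.
Reassemble most-significant byte first: 60 54 B8 97 → 0x6054B897.
0x6054B897 = 1616165015.

1616165015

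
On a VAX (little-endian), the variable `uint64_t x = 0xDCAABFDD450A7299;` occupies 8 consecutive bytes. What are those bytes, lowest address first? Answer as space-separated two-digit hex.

99 72 0A 45 DD BF AA DC

Split into bytes (most-significant first): DC AA BF DD 45 0A 72 99.
Little-endian stores the least-significant byte at the lowest address.
So at ascending addresses the bytes are 99 72 0A 45 DD BF AA DC.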